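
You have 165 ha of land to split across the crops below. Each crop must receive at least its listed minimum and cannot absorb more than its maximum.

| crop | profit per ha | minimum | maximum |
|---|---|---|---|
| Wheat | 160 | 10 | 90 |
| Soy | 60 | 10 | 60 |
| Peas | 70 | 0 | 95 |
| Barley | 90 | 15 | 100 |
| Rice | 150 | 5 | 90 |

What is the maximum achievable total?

23850

Meeting every minimum uses 10+10+0+15+5 = 40 ha, leaving 125.
Rank by profit per ha: Wheat 160 > Rice 150 > Barley 90 > Peas 70 > Soy 60.
Wheat: +80 to 90 (cap) ; 45 left.
Rice has room for 85 more but only 45 remain, so it gets 50.
Total = 160×90 + 60×10 + 90×15 + 150×50 = 23850.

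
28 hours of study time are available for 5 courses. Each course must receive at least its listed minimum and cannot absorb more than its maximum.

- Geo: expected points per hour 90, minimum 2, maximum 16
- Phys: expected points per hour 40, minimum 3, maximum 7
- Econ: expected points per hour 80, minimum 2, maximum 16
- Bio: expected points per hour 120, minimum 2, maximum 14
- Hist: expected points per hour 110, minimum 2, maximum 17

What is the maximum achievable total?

2910

Meeting every minimum uses 2+3+2+2+2 = 11 hours, leaving 17.
Rank by expected points per hour: Bio 120 > Hist 110 > Geo 90 > Econ 80 > Phys 40.
Bio takes 12 more to reach its cap of 14 ; 5 left.
Only 5 left; Hist takes them to reach 7.
Total = 90×2 + 40×3 + 80×2 + 120×14 + 110×7 = 2910.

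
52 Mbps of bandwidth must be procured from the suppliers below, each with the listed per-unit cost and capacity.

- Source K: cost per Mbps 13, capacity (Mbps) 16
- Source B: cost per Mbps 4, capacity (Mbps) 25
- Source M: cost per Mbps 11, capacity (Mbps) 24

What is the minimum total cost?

403

Fill from the cheapest supplier first.
Take 25 from Source B at 4 → need 27 more.
Source M at 11: take all 24 Mbps → 3 still needed.
Source K (13): take the remaining 3 → done.
Cost = 25×4 + 24×11 + 3×13 = 403.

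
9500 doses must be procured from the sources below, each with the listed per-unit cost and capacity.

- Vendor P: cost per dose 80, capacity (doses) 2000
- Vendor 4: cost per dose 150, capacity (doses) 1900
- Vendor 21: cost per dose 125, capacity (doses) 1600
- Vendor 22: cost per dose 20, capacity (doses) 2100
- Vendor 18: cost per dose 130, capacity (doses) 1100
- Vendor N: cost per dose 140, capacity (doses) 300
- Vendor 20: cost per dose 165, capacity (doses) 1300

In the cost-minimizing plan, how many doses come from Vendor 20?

Fill from the cheapest source first.
Vendor 22 (20): use full 2100 — 7400 doses to go.
Vendor P (80): use full 2000 — 5400 doses to go.
Vendor 21 at 125: take all 1600 doses — 3800 still needed.
Take 1100 from Vendor 18 at 130 — need 2700 more.
Vendor N (140): use full 300 — 2400 doses to go.
Vendor 4 at 150: take all 1900 doses — 500 still needed.
Vendor 20 at 165: take 500 of its 1300 — requirement met.

500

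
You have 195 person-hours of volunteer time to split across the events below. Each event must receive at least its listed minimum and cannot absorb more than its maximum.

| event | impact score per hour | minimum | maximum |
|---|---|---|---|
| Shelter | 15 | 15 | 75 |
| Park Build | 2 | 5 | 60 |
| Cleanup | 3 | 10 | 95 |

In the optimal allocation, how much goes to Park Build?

Meeting every minimum uses 15+5+10 = 30 person-hours, leaving 165.
Rank by impact score per hour: Shelter 15 > Cleanup 3 > Park Build 2.
Shelter: +60 to 75 (cap) — 105 left.
Cleanup: +85 to 95 (cap) — 20 left.
Only 20 left; Park Build takes them to reach 25.

25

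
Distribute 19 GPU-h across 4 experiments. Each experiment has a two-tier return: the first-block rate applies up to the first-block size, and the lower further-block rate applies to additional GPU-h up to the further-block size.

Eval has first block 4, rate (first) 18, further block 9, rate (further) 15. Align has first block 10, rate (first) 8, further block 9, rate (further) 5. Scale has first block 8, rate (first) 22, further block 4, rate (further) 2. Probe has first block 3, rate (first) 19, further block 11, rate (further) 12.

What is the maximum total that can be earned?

Treat each block as its own option and order by rate: Scale/tier1 22 > Probe/tier1 19 > Eval/tier1 18 > Eval/tier2 15 > Probe/tier2 12 > Align/tier1 8 > Align/tier2 5 > Scale/tier2 2.
Fill Scale tier1 block (8 at 22) ; 11 left.
Probe/tier1 (19): +3 ; 8 left.
Eval tier1 at 18: fill all 4 ; 4 left.
4 remain; put them into Eval tier2 at 15.
Total = 22×8 + 19×3 + 18×4 + 15×4 = 365.

365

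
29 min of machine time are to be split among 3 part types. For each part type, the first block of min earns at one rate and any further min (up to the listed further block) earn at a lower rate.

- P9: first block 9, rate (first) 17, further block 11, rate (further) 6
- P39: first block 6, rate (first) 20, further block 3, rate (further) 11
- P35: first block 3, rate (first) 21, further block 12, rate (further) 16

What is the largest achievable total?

Treat each block as its own option and order by rate: P35/first 21 > P39/first 20 > P9/first 17 > P35/second 16 > P39/second 11 > P9/second 6.
P35 first at 21: fill all 3 → 26 left.
P39 first at 20: fill all 6 → 20 left.
Fill P9 first block (9 at 17) → 11 left.
P35/second: +11 of 12 at 16; pool empty.
Total = 21×3 + 20×6 + 17×9 + 16×11 = 512.

512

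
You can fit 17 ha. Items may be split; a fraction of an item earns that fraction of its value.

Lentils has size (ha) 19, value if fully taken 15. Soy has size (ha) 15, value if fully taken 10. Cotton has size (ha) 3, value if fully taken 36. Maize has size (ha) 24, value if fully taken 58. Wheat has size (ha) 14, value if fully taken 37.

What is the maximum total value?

Rank by value-to-size ratio: Cotton 36/3≈12, Wheat 37/14≈2.64, Maize 58/24≈2.42, Lentils 15/19≈0.789, Soy 10/15≈0.667.
All 3 ha of Cotton fit (value 36) ; 14 remain.
All 14 ha of Wheat fit (value 37) ; 0 remain.
Total value = 73.

73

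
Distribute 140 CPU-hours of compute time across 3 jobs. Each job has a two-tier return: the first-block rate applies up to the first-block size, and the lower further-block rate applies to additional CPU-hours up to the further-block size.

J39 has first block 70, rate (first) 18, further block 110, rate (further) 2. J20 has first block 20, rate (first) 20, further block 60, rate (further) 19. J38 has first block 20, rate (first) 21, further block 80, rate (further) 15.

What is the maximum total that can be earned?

2680

Order all 6 blocks by rate: J38/T1 21 > J20/T1 20 > J20/T2 19 > J39/T1 18 > J38/T2 15 > J39/T2 2.
J38 T1 at 21: fill all 20 — 120 left.
J20/T1 (20): +20 — 100 left.
J20 T2 at 19: fill all 60 — 40 left.
J39 T1 at 18: only 40 left, fill 40.
Total = 21×20 + 20×20 + 19×60 + 18×40 = 2680.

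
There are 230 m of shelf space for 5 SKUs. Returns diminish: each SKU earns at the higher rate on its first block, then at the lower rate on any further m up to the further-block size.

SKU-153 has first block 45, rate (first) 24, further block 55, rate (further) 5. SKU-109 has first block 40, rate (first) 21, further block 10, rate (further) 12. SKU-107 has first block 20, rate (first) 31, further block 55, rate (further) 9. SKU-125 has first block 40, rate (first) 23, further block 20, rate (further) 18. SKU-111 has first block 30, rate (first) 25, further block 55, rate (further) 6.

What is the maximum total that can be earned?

4915

Rank every tier by rate: SKU-107/first 31 > SKU-111/first 25 > SKU-153/first 24 > SKU-125/first 23 > SKU-109/first 21 > SKU-125/second 18 > SKU-109/second 12 > SKU-107/second 9 > SKU-111/second 6 > SKU-153/second 5.
SKU-107/first (31): +20 ; 210 left.
Fill SKU-111 first block (30 at 25) ; 180 left.
SKU-153 first at 24: fill all 45 ; 135 left.
SKU-125/first (23): +40 ; 95 left.
SKU-109/first (21): +40 ; 55 left.
SKU-125/second (18): +20 ; 35 left.
SKU-109 second at 12: fill all 10 ; 25 left.
SKU-107/second: +25 of 55 at 9; pool empty.
Total = 31×20 + 25×30 + 24×45 + 23×40 + 21×40 + 18×20 + 12×10 + 9×25 = 4915.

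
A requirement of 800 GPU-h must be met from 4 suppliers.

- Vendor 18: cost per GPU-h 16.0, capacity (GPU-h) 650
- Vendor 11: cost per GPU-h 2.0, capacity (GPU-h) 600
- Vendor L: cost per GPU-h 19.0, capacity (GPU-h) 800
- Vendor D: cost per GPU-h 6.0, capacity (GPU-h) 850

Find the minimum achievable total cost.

Use suppliers in increasing cost order.
Vendor 11 at 2.0: take all 600 GPU-h ; 200 still needed.
Vendor D at 6.0: take 200 of its 850 ; requirement met.
Vendor 18, Vendor L: unused.
Cost = 600×2.0 + 200×6.0 = 2400.

2400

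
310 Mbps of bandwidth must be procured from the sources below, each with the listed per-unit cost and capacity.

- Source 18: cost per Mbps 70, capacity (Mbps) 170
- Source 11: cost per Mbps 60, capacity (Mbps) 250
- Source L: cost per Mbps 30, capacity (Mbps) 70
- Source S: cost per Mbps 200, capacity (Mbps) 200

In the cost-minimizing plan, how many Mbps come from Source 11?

Fill from the cheapest source first.
Source L (30): use full 70 ; 240 Mbps to go.
Take 240 from Source 11 at 60 to finish.
Source 18, Source S: unused.

240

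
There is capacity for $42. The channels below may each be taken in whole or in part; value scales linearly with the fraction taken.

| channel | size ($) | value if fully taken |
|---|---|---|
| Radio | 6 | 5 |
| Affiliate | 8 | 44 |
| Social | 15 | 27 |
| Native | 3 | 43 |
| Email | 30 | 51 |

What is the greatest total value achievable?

Best value per unit of size first: Native 43/3≈14.3, Affiliate 44/8≈5.5, Social 27/15≈1.8, Email 51/30≈1.7, Radio 5/6≈0.833.
Take all of Native (3 $, value 43) — 39 $ left.
Affiliate: take in full, 8 $ for value 44 — 31 left.
All 15 $ of Social fit (value 27) — 16 remain.
Fill the last 16 $ with part of Email: 16/30 of it earns 27.2.
Total value = 141.2.

141.2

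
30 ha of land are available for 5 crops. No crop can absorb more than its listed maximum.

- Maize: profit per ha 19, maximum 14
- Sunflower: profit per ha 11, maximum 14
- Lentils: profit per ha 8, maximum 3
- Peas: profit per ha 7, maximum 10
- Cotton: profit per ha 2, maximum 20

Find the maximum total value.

Order the crops by profit per ha: Maize 19 > Sunflower 11 > Lentils 8 > Peas 7 > Cotton 2.
Maize: +14 to 14 (cap) → 16 left.
Sunflower: +14 to 14 (cap) → 2 left.
Lentils has room for 3 but only 2 remain, so it gets 2.
Total = 19×14 + 11×14 + 8×2 = 436.

436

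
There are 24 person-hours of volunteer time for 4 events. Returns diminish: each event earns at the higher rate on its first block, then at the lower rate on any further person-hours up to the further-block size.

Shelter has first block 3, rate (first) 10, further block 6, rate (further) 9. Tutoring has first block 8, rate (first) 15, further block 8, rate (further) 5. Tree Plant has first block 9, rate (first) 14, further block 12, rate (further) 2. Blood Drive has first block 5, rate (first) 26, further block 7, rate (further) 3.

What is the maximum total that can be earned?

396

Rank every tier by rate: Blood Drive/T1 26 > Tutoring/T1 15 > Tree Plant/T1 14 > Shelter/T1 10 > Shelter/T2 9 > Tutoring/T2 5 > Blood Drive/T2 3 > Tree Plant/T2 2.
Blood Drive T1 at 26: fill all 5 → 19 left.
Tutoring/T1 (15): +8 → 11 left.
Tree Plant T1 at 14: fill all 9 → 2 left.
2 remain; put them into Shelter T1 at 10.
Total = 26×5 + 15×8 + 14×9 + 10×2 = 396.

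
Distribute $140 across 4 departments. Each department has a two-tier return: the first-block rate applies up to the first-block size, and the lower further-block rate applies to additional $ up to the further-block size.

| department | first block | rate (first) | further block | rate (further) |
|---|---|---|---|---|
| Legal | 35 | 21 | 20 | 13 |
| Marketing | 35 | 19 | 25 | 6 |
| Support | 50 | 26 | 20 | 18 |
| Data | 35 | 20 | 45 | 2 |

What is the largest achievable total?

3115

Order all 8 blocks by rate: Support/T1 26 > Legal/T1 21 > Data/T1 20 > Marketing/T1 19 > Support/T2 18 > Legal/T2 13 > Marketing/T2 6 > Data/T2 2.
Fill Support T1 block (50 at 26) ; 90 left.
Legal T1 at 21: fill all 35 ; 55 left.
Data T1 at 20: fill all 35 ; 20 left.
Marketing/T1: +20 of 35 at 19; pool empty.
Total = 26×50 + 21×35 + 20×35 + 19×20 = 3115.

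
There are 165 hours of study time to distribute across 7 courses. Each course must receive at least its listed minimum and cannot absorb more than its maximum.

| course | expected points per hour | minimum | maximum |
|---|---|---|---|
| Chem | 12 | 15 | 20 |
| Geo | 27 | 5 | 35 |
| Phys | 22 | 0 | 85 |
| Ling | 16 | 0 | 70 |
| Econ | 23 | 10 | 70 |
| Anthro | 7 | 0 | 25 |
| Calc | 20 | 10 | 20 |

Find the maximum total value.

3705

Meeting every minimum uses 15+5+0+0+10+0+10 = 40 hours, leaving 125.
Highest expected points per hour first: Geo 27 > Econ 23 > Phys 22 > Calc 20 > Ling 16 > Chem 12 > Anthro 7.
Geo takes 30 more to reach its cap of 35 → 95 left.
Give Econ 60 more to hit its cap of 70 → 35 left.
Phys: +35 (room for 85) → 35. Pool exhausted.
Total = 12×15 + 27×35 + 22×35 + 23×70 + 20×10 = 3705.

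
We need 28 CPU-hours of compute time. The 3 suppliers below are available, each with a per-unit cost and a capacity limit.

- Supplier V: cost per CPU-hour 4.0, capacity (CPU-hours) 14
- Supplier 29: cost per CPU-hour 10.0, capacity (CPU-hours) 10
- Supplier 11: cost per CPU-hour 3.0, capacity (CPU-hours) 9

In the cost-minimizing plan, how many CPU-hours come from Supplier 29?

Fill from the cheapest supplier first.
Supplier 11 at 3.0: take all 9 CPU-hours — 19 still needed.
Supplier V at 4.0: take all 14 CPU-hours — 5 still needed.
Supplier 29 at 10.0: take 5 of its 10 — requirement met.

5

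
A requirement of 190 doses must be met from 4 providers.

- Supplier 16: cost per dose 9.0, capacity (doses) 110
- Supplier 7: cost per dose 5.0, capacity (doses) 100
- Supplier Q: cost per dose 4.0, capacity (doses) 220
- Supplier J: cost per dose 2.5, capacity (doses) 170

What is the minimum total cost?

Fill from the cheapest provider first.
Supplier J at 2.5: take all 170 doses — 20 still needed.
Take 20 from Supplier Q at 4.0 to finish.
Supplier 7, Supplier 16: unused.
Cost = 170×2.5 + 20×4.0 = 505.

505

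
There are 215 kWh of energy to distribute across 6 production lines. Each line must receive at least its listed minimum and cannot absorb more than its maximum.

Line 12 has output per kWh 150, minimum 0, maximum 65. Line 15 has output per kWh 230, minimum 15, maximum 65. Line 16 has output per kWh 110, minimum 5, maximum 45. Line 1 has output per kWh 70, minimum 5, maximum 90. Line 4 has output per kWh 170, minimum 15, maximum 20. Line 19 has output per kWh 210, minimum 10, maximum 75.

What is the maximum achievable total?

Meeting every minimum uses 0+15+5+5+15+10 = 50 kWh, leaving 165.
Order the production lines by output per kWh: Line 15 230 > Line 19 210 > Line 4 170 > Line 12 150 > Line 16 110 > Line 1 70.
Line 15 takes 50 more to reach its cap of 65 — 115 left.
Line 19 takes 65 more to reach its cap of 75 — 50 left.
Line 4 takes 5 more to reach its cap of 20 — 45 left.
Only 45 left; Line 12 takes them to reach 45.
Total = 150×45 + 230×65 + 110×5 + 70×5 + 170×20 + 210×75 = 41750.

41750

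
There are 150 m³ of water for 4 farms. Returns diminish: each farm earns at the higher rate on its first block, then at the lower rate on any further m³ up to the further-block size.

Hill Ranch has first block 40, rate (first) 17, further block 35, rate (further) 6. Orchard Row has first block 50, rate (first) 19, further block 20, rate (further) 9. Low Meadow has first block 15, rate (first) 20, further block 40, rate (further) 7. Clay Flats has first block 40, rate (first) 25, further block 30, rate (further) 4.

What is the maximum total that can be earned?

2975

Rank every tier by rate: Clay Flats/T1 25 > Low Meadow/T1 20 > Orchard Row/T1 19 > Hill Ranch/T1 17 > Orchard Row/T2 9 > Low Meadow/T2 7 > Hill Ranch/T2 6 > Clay Flats/T2 4.
Clay Flats/T1 (25): +40 → 110 left.
Fill Low Meadow T1 block (15 at 20) → 95 left.
Orchard Row/T1 (19): +50 → 45 left.
Hill Ranch/T1 (17): +40 → 5 left.
Orchard Row/T2: +5 of 20 at 9; pool empty.
Total = 25×40 + 20×15 + 19×50 + 17×40 + 9×5 = 2975.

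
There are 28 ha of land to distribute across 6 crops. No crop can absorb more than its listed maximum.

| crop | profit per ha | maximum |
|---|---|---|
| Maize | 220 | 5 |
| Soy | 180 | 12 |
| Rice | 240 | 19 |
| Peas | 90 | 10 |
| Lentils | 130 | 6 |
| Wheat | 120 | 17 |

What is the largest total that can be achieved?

Highest profit per ha first: Rice 240 > Maize 220 > Soy 180 > Lentils 130 > Wheat 120 > Peas 90.
Rice takes 19 to reach its cap of 19 — 9 left.
Maize: +5 to 5 (cap) — 4 left.
Soy has room for 12 but only 4 remain, so it gets 4.
Total = 220×5 + 180×4 + 240×19 = 6380.

6380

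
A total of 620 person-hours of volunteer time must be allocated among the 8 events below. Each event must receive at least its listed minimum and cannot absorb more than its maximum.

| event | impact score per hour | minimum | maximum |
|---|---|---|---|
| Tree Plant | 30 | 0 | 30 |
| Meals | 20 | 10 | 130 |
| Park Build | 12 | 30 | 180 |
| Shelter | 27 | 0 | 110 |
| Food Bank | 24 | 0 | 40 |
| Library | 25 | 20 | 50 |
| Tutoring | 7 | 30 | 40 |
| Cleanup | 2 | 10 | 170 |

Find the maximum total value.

Meeting every minimum uses 0+10+30+0+0+20+30+10 = 100 person-hours, leaving 520.
Rank by impact score per hour: Tree Plant 30 > Shelter 27 > Library 25 > Food Bank 24 > Meals 20 > Park Build 12 > Tutoring 7 > Cleanup 2.
Tree Plant takes 30 more to reach its cap of 30 ; 490 left.
Shelter takes 110 more to reach its cap of 110 ; 380 left.
Library takes 30 more to reach its cap of 50 ; 350 left.
Food Bank takes 40 more to reach its cap of 40 ; 310 left.
Meals takes 120 more to reach its cap of 130 ; 190 left.
Park Build takes 150 more to reach its cap of 180 ; 40 left.
Tutoring takes 10 more to reach its cap of 40 ; 30 left.
Cleanup: +30 (room for 160) → 40. Pool exhausted.
Total = 30×30 + 20×130 + 12×180 + 27×110 + 24×40 + 25×50 + 7×40 + 2×40 = 11200.

11200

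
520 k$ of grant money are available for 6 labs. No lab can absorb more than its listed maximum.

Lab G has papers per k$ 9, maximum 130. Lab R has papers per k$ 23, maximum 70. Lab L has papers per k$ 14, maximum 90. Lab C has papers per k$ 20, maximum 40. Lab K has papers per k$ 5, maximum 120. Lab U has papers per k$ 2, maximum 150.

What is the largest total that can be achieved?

Highest papers per k$ first: Lab R 23 > Lab C 20 > Lab L 14 > Lab G 9 > Lab K 5 > Lab U 2.
Lab R takes 70 to reach its cap of 70 → 450 left.
Give Lab C 40 to hit its cap of 40 → 410 left.
Lab L: +90 to 90 (cap) → 320 left.
Lab G takes 130 to reach its cap of 130 → 190 left.
Lab K: +120 to 120 (cap) → 70 left.
Only 70 left; Lab U takes them to reach 70.
Total = 9×130 + 23×70 + 14×90 + 20×40 + 5×120 + 2×70 = 5580.

5580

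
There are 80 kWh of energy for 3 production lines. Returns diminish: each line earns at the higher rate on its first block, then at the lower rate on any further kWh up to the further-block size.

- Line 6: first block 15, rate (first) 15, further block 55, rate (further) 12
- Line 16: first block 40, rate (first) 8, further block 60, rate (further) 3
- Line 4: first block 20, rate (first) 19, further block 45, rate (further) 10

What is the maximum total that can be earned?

Treat each block as its own option and order by rate: Line 4/first 19 > Line 6/first 15 > Line 6/second 12 > Line 4/second 10 > Line 16/first 8 > Line 16/second 3.
Line 4/first (19): +20 — 60 left.
Line 6/first (15): +15 — 45 left.
Line 6 second at 12: only 45 left, fill 45.
Total = 19×20 + 15×15 + 12×45 = 1145.

1145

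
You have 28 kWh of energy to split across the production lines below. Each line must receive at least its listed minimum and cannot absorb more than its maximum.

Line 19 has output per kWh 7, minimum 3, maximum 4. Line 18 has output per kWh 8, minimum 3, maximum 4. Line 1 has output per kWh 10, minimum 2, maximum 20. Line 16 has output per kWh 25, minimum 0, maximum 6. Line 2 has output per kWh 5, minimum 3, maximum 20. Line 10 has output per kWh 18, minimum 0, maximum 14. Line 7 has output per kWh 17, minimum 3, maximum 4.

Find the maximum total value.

Meeting every minimum uses 3+3+2+0+3+0+3 = 14 kWh, leaving 14.
Highest output per kWh first: Line 16 25 > Line 10 18 > Line 7 17 > Line 1 10 > Line 18 8 > Line 19 7 > Line 2 5.
Line 16 takes 6 more to reach its cap of 6 — 8 left.
Line 10 has room for 14 more but only 8 remain, so it gets 8.
Total = 7×3 + 8×3 + 10×2 + 25×6 + 5×3 + 18×8 + 17×3 = 425.

425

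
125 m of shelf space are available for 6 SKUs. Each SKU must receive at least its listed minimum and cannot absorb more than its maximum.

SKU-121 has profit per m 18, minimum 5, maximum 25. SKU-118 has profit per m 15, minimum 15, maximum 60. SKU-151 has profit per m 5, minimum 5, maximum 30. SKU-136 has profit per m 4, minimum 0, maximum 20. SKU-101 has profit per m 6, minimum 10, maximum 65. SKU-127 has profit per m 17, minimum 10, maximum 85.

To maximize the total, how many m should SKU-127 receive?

70

Meeting every minimum uses 5+15+5+0+10+10 = 45 m, leaving 80.
Rank by profit per m: SKU-121 18 > SKU-127 17 > SKU-118 15 > SKU-101 6 > SKU-151 5 > SKU-136 4.
Give SKU-121 20 more to hit its cap of 25 ; 60 left.
Only 60 left; SKU-127 takes them to reach 70.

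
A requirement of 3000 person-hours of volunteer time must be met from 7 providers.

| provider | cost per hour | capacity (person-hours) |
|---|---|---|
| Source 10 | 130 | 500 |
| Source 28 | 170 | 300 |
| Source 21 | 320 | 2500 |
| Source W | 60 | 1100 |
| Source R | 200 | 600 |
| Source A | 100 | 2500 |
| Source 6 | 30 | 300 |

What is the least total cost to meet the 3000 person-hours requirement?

235000

Fill from the cheapest provider first.
Take 300 from Source 6 at 30 → need 2700 more.
Take 1100 from Source W at 60 → need 1600 more.
Take 1600 from Source A at 100 to finish.
Source 10, Source 28, Source R, Source 21: unused.
Cost = 300×30 + 1100×60 + 1600×100 = 235000.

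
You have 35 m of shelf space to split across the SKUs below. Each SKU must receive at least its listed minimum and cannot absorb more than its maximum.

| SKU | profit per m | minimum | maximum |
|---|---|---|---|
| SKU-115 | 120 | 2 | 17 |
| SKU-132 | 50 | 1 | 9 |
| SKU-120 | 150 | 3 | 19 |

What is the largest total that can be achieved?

Meeting every minimum uses 2+1+3 = 6 m, leaving 29.
Order the SKUs by profit per m: SKU-120 150 > SKU-115 120 > SKU-132 50.
Give SKU-120 16 more to hit its cap of 19 → 13 left.
SKU-115: +13 (room for 15) → 15. Pool exhausted.
Total = 120×15 + 50×1 + 150×19 = 4700.

4700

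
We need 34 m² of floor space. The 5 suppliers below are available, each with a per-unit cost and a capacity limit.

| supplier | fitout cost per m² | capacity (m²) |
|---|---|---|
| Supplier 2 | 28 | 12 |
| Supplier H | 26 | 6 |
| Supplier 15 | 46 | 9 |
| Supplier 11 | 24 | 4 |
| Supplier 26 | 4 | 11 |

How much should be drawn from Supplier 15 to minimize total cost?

Fill from the cheapest supplier first.
Take 11 from Supplier 26 at 4 ; need 23 more.
Supplier 11 (24): use full 4 ; 19 m² to go.
Supplier H at 26: take all 6 m² ; 13 still needed.
Take 12 from Supplier 2 at 28 ; need 1 more.
Supplier 15 (46): take the remaining 1 ; done.

1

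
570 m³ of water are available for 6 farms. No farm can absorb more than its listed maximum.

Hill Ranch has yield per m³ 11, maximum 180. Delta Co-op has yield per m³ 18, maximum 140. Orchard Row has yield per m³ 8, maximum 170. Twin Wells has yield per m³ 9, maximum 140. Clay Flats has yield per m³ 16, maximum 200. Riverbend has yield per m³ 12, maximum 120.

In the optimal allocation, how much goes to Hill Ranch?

110

Highest yield per m³ first: Delta Co-op 18 > Clay Flats 16 > Riverbend 12 > Hill Ranch 11 > Twin Wells 9 > Orchard Row 8.
Delta Co-op: +140 to 140 (cap) → 430 left.
Clay Flats takes 200 to reach its cap of 200 → 230 left.
Give Riverbend 120 to hit its cap of 120 → 110 left.
Hill Ranch has room for 180 but only 110 remain, so it gets 110.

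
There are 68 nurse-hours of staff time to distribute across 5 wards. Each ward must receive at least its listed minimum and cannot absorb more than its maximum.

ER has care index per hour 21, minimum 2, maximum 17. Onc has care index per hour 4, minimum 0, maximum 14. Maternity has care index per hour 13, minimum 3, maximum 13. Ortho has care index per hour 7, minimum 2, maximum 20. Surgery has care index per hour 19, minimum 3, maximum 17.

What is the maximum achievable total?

Meeting every minimum uses 2+0+3+2+3 = 10 nurse-hours, leaving 58.
Rank by care index per hour: ER 21 > Surgery 19 > Maternity 13 > Ortho 7 > Onc 4.
ER takes 15 more to reach its cap of 17 → 43 left.
Give Surgery 14 more to hit its cap of 17 → 29 left.
Maternity takes 10 more to reach its cap of 13 → 19 left.
Ortho: +18 to 20 (cap) → 1 left.
Onc has room for 14 more but only 1 remain, so it gets 1.
Total = 21×17 + 4×1 + 13×13 + 7×20 + 19×17 = 993.

993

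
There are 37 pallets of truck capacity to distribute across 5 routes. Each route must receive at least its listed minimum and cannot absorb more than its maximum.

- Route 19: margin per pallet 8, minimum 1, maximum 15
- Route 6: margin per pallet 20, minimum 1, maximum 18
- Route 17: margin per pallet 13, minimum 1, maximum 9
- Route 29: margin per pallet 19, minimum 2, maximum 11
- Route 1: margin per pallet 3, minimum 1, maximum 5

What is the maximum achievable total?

Meeting every minimum uses 1+1+1+2+1 = 6 pallets, leaving 31.
Highest margin per pallet first: Route 6 20 > Route 29 19 > Route 17 13 > Route 19 8 > Route 1 3.
Give Route 6 17 more to hit its cap of 18 → 14 left.
Route 29 takes 9 more to reach its cap of 11 → 5 left.
Only 5 left; Route 17 takes them to reach 6.
Total = 8×1 + 20×18 + 13×6 + 19×11 + 3×1 = 658.

658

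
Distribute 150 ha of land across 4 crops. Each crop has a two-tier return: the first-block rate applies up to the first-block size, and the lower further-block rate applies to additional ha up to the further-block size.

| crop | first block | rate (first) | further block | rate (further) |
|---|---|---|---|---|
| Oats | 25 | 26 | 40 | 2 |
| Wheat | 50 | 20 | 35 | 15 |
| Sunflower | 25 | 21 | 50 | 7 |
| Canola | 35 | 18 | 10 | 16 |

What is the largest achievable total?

3040

Order all 8 blocks by rate: Oats/first 26 > Sunflower/first 21 > Wheat/first 20 > Canola/first 18 > Canola/second 16 > Wheat/second 15 > Sunflower/second 7 > Oats/second 2.
Fill Oats first block (25 at 26) ; 125 left.
Fill Sunflower first block (25 at 21) ; 100 left.
Wheat/first (20): +50 ; 50 left.
Fill Canola first block (35 at 18) ; 15 left.
Canola/second (16): +10 ; 5 left.
5 remain; put them into Wheat second at 15.
Total = 26×25 + 21×25 + 20×50 + 18×35 + 16×10 + 15×5 = 3040.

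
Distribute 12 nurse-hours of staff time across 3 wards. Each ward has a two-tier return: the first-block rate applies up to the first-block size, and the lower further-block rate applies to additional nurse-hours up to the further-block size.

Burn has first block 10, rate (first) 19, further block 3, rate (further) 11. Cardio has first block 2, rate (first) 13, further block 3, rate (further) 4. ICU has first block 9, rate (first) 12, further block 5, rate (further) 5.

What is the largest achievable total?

216

Order all 6 blocks by rate: Burn/tier1 19 > Cardio/tier1 13 > ICU/tier1 12 > Burn/tier2 11 > ICU/tier2 5 > Cardio/tier2 4.
Fill Burn tier1 block (10 at 19) — 2 left.
Cardio tier1 at 13: fill all 2 — 0 left.
Total = 19×10 + 13×2 = 216.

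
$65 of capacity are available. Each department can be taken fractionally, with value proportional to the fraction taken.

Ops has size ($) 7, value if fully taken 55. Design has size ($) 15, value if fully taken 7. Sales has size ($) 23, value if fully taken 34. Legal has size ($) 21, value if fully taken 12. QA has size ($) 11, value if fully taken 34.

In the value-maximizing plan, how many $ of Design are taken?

Best value per unit of size first: Ops 55/7≈7.86, QA 34/11≈3.09, Sales 34/23≈1.48, Legal 12/21≈0.571, Design 7/15≈0.467.
All 7 $ of Ops fit (value 55) — 58 remain.
All 11 $ of QA fit (value 34) — 47 remain.
All 23 $ of Sales fit (value 34) — 24 remain.
Legal: take in full, 21 $ for value 12 — 3 left.
Fill the last 3 $ with part of Design: 3/15 of it earns 1.4.

3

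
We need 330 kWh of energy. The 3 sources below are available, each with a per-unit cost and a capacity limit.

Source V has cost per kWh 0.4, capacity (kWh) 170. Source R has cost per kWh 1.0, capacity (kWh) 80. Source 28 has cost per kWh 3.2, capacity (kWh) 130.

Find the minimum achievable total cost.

Fill from the cheapest source first.
Source V (0.4): use full 170 → 160 kWh to go.
Take 80 from Source R at 1.0 → need 80 more.
Source 28 (3.2): take the remaining 80 → done.
Cost = 170×0.4 + 80×1.0 + 80×3.2 = 404.

404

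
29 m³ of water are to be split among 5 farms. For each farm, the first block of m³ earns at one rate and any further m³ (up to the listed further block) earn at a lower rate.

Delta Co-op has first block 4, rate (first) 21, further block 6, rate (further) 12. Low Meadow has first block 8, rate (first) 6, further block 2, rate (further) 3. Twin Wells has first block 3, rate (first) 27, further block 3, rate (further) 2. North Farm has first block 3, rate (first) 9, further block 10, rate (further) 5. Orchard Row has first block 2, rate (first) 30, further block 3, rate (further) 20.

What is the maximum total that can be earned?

Treat each block as its own option and order by rate: Orchard Row/tier1 30 > Twin Wells/tier1 27 > Delta Co-op/tier1 21 > Orchard Row/tier2 20 > Delta Co-op/tier2 12 > North Farm/tier1 9 > Low Meadow/tier1 6 > North Farm/tier2 5 > Low Meadow/tier2 3 > Twin Wells/tier2 2.
Orchard Row tier1 at 30: fill all 2 ; 27 left.
Twin Wells tier1 at 27: fill all 3 ; 24 left.
Fill Delta Co-op tier1 block (4 at 21) ; 20 left.
Fill Orchard Row tier2 block (3 at 20) ; 17 left.
Delta Co-op tier2 at 12: fill all 6 ; 11 left.
Fill North Farm tier1 block (3 at 9) ; 8 left.
Fill Low Meadow tier1 block (8 at 6) ; 0 left.
Total = 30×2 + 27×3 + 21×4 + 20×3 + 12×6 + 9×3 + 6×8 = 432.

432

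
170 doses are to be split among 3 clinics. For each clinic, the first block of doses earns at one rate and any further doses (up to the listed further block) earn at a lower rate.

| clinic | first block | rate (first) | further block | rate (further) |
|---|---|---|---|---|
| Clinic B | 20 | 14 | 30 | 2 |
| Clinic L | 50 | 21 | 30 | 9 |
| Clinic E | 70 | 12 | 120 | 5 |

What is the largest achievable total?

2440

Treat each block as its own option and order by rate: Clinic L/T1 21 > Clinic B/T1 14 > Clinic E/T1 12 > Clinic L/T2 9 > Clinic E/T2 5 > Clinic B/T2 2.
Clinic L/T1 (21): +50 — 120 left.
Clinic B/T1 (14): +20 — 100 left.
Fill Clinic E T1 block (70 at 12) — 30 left.
Clinic L T2 at 9: fill all 30 — 0 left.
Total = 21×50 + 14×20 + 12×70 + 9×30 = 2440.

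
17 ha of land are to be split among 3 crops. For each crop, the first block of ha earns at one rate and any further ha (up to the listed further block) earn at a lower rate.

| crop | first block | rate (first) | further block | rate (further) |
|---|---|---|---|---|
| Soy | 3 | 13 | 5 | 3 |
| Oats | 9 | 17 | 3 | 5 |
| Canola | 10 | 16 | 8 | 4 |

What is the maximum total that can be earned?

281

Treat each block as its own option and order by rate: Oats/tier1 17 > Canola/tier1 16 > Soy/tier1 13 > Oats/tier2 5 > Canola/tier2 4 > Soy/tier2 3.
Oats/tier1 (17): +9 — 8 left.
Canola tier1 at 16: only 8 left, fill 8.
Total = 17×9 + 16×8 = 281.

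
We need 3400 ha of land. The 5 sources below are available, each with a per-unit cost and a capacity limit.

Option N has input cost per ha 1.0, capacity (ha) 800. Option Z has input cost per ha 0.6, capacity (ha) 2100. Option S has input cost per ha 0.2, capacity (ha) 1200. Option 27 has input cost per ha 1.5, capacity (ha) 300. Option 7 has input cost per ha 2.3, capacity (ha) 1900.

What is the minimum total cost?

1600

Fill from the cheapest source first.
Option S at 0.2: take all 1200 ha — 2200 still needed.
Option Z at 0.6: take all 2100 ha — 100 still needed.
Option N at 1.0: take 100 of its 800 — requirement met.
Option 27, Option 7: unused.
Cost = 1200×0.2 + 2100×0.6 + 100×1.0 = 1600.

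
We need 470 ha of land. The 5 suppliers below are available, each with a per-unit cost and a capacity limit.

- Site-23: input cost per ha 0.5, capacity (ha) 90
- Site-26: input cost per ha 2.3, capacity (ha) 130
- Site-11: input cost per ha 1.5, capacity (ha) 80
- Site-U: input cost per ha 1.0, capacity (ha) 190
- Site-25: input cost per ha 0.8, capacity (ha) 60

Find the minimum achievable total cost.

518

Cheapest first:
Site-23 (0.5): use full 90 ; 380 ha to go.
Site-25 (0.8): use full 60 ; 320 ha to go.
Take 190 from Site-U at 1.0 ; need 130 more.
Take 80 from Site-11 at 1.5 ; need 50 more.
Site-26 (2.3): take the remaining 50 ; done.
Cost = 90×0.5 + 60×0.8 + 190×1.0 + 80×1.5 + 50×2.3 = 518.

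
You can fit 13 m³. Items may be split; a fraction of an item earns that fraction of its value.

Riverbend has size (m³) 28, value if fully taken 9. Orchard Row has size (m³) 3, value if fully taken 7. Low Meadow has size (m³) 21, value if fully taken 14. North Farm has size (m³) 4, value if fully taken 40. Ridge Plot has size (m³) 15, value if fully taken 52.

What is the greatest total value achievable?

71.2

Best value per unit of size first: North Farm 40/4≈10, Ridge Plot 52/15≈3.47, Orchard Row 7/3≈2.33, Low Meadow 14/21≈0.667, Riverbend 9/28≈0.321.
Take all of North Farm (4 m³, value 40) → 9 m³ left.
Only 9 m³ remain; take 9/15 of Ridge Plot for value 52×9/15 = 31.2.
Total value = 71.2.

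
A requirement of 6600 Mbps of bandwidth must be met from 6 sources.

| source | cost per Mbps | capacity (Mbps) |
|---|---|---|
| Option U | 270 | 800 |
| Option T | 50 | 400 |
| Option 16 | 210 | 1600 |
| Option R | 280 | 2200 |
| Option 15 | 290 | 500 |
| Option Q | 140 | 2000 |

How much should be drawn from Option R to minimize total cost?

1800

Use sources in increasing cost order.
Option T (50): use full 400 → 6200 Mbps to go.
Take 2000 from Option Q at 140 → need 4200 more.
Option 16 (210): use full 1600 → 2600 Mbps to go.
Option U at 270: take all 800 Mbps → 1800 still needed.
Take 1800 from Option R at 280 to finish.
Option 15: unused.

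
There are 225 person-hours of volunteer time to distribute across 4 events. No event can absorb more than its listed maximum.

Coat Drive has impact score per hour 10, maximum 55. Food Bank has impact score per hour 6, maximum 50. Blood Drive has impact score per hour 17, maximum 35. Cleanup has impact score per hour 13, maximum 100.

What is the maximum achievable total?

Highest impact score per hour first: Blood Drive 17 > Cleanup 13 > Coat Drive 10 > Food Bank 6.
Blood Drive takes 35 to reach its cap of 35 ; 190 left.
Give Cleanup 100 to hit its cap of 100 ; 90 left.
Coat Drive takes 55 to reach its cap of 55 ; 35 left.
Only 35 left; Food Bank takes them to reach 35.
Total = 10×55 + 6×35 + 17×35 + 13×100 = 2655.

2655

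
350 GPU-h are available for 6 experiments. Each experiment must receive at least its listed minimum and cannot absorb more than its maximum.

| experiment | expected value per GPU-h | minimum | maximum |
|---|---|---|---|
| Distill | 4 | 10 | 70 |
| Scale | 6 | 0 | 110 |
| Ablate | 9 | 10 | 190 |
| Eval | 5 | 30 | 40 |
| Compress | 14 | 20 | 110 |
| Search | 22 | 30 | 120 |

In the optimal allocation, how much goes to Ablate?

80

Meeting every minimum uses 10+0+10+30+20+30 = 100 GPU-h, leaving 250.
Order the experiments by expected value per GPU-h: Search 22 > Compress 14 > Ablate 9 > Scale 6 > Eval 5 > Distill 4.
Give Search 90 more to hit its cap of 120 — 160 left.
Compress: +90 to 110 (cap) — 70 left.
Ablate: +70 (room for 180) → 80. Pool exhausted.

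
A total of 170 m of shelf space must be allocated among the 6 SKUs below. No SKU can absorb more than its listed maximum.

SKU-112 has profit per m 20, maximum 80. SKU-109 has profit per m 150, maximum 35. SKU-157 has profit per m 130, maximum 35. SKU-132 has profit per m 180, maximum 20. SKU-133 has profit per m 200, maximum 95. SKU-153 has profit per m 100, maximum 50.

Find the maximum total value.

Order the SKUs by profit per m: SKU-133 200 > SKU-132 180 > SKU-109 150 > SKU-157 130 > SKU-153 100 > SKU-112 20.
Give SKU-133 95 to hit its cap of 95 — 75 left.
SKU-132: +20 to 20 (cap) — 55 left.
Give SKU-109 35 to hit its cap of 35 — 20 left.
SKU-157 has room for 35 but only 20 remain, so it gets 20.
Total = 150×35 + 130×20 + 180×20 + 200×95 = 30450.

30450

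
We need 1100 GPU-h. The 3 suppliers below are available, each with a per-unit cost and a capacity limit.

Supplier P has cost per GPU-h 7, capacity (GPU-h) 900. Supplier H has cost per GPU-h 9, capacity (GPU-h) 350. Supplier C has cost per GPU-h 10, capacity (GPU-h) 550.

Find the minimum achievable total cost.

Use suppliers in increasing cost order.
Take 900 from Supplier P at 7 → need 200 more.
Supplier H (9): take the remaining 200 → done.
Supplier C: unused.
Cost = 900×7 + 200×9 = 8100.

8100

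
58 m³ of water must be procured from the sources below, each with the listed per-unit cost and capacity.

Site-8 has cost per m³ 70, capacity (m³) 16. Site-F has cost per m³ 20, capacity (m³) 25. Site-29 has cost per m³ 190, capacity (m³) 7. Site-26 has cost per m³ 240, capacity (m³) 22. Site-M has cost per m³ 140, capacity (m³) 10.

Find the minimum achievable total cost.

Use sources in increasing cost order.
Take 25 from Site-F at 20 — need 33 more.
Site-8 (70): use full 16 — 17 m³ to go.
Site-M at 140: take all 10 m³ — 7 still needed.
Site-29 at 190: take all 7 m³ — 0 still needed.
Site-26: unused.
Cost = 25×20 + 16×70 + 10×140 + 7×190 = 4350.

4350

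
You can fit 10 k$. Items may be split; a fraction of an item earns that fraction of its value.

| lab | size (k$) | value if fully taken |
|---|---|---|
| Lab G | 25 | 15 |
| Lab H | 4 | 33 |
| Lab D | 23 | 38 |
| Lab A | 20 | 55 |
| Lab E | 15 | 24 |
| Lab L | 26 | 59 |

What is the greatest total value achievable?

49.5

Best value per unit of size first: Lab H 33/4≈8.25, Lab A 55/20≈2.75, Lab L 59/26≈2.27, Lab D 38/23≈1.65, Lab E 24/15≈1.6, Lab G 15/25≈0.6.
Lab H: take in full, 4 k$ for value 33 ; 6 left.
Fill the last 6 k$ with part of Lab A: 6/20 of it earns 16.5.
Total value = 49.5.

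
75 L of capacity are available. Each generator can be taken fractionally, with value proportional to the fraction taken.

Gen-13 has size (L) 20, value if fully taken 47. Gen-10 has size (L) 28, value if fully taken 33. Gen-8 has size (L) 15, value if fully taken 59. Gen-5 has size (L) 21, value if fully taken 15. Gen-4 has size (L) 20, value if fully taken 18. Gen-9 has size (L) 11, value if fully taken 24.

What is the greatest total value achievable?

Rank by value-to-size ratio: Gen-8 59/15≈3.93, Gen-13 47/20≈2.35, Gen-9 24/11≈2.18, Gen-10 33/28≈1.18, Gen-4 18/20≈0.9, Gen-5 15/21≈0.714.
All 15 L of Gen-8 fit (value 59) → 60 remain.
Gen-13: take in full, 20 L for value 47 → 40 left.
Take all of Gen-9 (11 L, value 24) → 29 L left.
Take all of Gen-10 (28 L, value 33) → 1 L left.
Only 1 L remain; take 1/20 of Gen-4 for value 18×1/20 = 0.9.
Total value = 163.9.

163.9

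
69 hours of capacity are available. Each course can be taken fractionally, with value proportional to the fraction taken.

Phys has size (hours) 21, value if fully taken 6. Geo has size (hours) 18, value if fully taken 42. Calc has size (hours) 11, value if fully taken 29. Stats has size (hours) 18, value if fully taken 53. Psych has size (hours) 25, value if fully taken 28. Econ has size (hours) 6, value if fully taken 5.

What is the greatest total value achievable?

148.64

Rank by value-to-size ratio: Stats 53/18≈2.94, Calc 29/11≈2.64, Geo 42/18≈2.33, Psych 28/25≈1.12, Econ 5/6≈0.833, Phys 6/21≈0.286.
Stats: take in full, 18 hours for value 53 → 51 left.
Take all of Calc (11 hours, value 29) → 40 hours left.
All 18 hours of Geo fit (value 42) → 22 remain.
22 hours left: a 22/25 share of Psych gives 28×22/25 = 24.64.
Total value = 148.64.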